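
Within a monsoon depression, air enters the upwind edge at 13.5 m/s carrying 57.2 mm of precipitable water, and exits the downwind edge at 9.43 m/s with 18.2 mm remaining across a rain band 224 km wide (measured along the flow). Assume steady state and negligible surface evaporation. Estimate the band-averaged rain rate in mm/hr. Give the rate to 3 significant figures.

Column moisture flux per unit crosswind length is F = V × PW.
Inflow: F_in = 13.5 × 57.2 = 772.2 mm·m/s
Outflow: F_out = 9.43 × 18.2 = 171.626 mm·m/s
Steady-state rate R = (F_in − F_out)/L = (772.2 − 171.626) / 224000 m = 2.681e-03 mm/s.
R = 2.681e-03 × 3600 = 9.65 mm/hr.

R ≈ 9.65 mm/hr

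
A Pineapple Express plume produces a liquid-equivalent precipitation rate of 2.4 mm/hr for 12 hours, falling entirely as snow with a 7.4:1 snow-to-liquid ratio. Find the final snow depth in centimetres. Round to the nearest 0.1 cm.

snow depth ≈ 21.3 cm

Liquid-equivalent depth = 2.4 × 12 = 28.8 mm.
Snow depth = 28.8 mm × 7.4 = 213.12 mm = 21.3 cm.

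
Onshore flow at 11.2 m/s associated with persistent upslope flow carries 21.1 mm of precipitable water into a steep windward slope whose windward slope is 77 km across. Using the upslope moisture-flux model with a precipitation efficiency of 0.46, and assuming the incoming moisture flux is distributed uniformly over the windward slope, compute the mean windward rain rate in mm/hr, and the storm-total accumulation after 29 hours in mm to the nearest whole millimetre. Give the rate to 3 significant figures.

Incoming column moisture flux per unit ridge length: F = V × PW = 11.2 × 21.1 = 236.32 mm·m/s.
Spread over the 77 km slope with efficiency ε = 0.46: R = ε·F/W = 0.46 × 236.32 / 77000 m = 1.412e-03 mm/s.
R = 1.412e-03 × 3600 = 5.08 mm/hr.
Over 29 h: total = 5.08 × 29 = 147.32 ≈ 147 mm.

R ≈ 5.08 mm/hr; total ≈ 147 mm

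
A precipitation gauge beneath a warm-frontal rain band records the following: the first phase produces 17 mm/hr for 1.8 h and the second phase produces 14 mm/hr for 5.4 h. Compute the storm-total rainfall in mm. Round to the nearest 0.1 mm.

Total = Σ Rᵢ Δtᵢ = 17 × 1.8 + 14 × 5.4
      = 30.6 + 75.6 = 106.2 mm.

total ≈ 106.2 mm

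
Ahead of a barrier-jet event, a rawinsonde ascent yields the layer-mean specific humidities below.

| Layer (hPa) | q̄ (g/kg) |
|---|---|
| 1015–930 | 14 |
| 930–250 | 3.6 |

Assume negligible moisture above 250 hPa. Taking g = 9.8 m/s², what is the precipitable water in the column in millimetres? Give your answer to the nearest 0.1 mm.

Precipitable water is the column-integrated vapour mass per unit area: PW = (1/g) Σ q̄ Δp, with q in kg/kg and Δp in Pa (1 kg/m² of water = 1 mm).
Layer 1015–930 hPa: Δp = 85 hPa = 8500 Pa, q̄ = 0.014 kg/kg → 0.014 × 8500 / 9.8 = 12.14 mm
Layer 930–250 hPa: Δp = 680 hPa = 68000 Pa, q̄ = 0.0036 kg/kg → 0.0036 × 68000 / 9.8 = 24.98 mm
PW = 12.14 + 24.98 = 37.12 ≈ 37.1 mm.

PW ≈ 37.1 mm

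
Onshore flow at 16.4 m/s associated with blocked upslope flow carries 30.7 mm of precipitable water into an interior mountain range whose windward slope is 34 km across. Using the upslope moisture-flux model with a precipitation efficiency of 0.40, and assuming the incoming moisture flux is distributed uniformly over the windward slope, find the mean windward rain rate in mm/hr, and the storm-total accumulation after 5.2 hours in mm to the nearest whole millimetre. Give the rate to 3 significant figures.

Incoming column moisture flux per unit ridge length: F = V × PW = 16.4 × 30.7 = 503.48 mm·m/s.
Spread over the 34 km slope with efficiency ε = 0.40: R = ε·F/W = 0.40 × 503.48 / 34000 m = 5.923e-03 mm/s.
R = 5.923e-03 × 3600 = 21.3 mm/hr.
Over 5.2 h: total = 21.3 × 5.2 = 110.76 ≈ 111 mm.

R ≈ 21.3 mm/hr; total ≈ 111 mm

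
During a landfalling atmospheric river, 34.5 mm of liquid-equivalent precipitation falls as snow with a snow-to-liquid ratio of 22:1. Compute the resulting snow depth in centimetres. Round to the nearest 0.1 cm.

Snow depth = liquid × ratio = 34.5 mm × 22 = 759 mm = 75.9 cm.

snow depth ≈ 75.9 cm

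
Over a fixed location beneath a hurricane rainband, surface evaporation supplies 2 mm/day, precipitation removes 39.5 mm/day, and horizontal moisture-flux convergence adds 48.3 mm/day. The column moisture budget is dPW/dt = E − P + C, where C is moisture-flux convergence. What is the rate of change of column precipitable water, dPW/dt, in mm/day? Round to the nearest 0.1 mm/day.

dPW/dt = E − P + C = 2 − 39.5 + (48.3) = 10.8 mm/day.

dPW/dt ≈ 10.8 mm/day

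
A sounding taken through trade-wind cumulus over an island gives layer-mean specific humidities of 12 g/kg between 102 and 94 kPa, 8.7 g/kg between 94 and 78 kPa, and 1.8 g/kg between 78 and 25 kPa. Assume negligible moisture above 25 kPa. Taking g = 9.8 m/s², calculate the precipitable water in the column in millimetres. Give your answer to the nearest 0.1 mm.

Precipitable water is the column-integrated vapour mass per unit area: PW = (1/g) Σ q̄ Δp, with q in kg/kg and Δp in Pa (1 kg/m² of water = 1 mm).
Layer 102–94 kPa: Δp = 80 hPa = 8000 Pa, q̄ = 0.012 kg/kg → 0.012 × 8000 / 9.8 = 9.80 mm
Layer 94–78 kPa: Δp = 160 hPa = 16000 Pa, q̄ = 0.0087 kg/kg → 0.0087 × 16000 / 9.8 = 14.20 mm
Layer 78–25 kPa: Δp = 530 hPa = 53000 Pa, q̄ = 0.0018 kg/kg → 0.0018 × 53000 / 9.8 = 9.73 mm
PW = 9.80 + 14.20 + 9.73 = 33.73 ≈ 33.7 mm.

PW ≈ 33.7 mm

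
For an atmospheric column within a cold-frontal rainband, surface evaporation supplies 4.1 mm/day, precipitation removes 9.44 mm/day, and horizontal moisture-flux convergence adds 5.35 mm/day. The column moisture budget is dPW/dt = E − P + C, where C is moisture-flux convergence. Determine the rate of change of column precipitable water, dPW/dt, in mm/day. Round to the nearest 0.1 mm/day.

dPW/dt ≈ 0.0 mm/day

dPW/dt = E − P + C = 4.1 − 9.44 + (5.35) = 0.0 mm/day.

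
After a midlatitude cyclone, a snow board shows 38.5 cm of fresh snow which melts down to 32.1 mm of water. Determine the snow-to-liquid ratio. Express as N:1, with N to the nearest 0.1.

Ratio = snow depth / SWE = 385 mm / 32.1 mm = 12.0, i.e. 12.0:1.

ratio ≈ 12.0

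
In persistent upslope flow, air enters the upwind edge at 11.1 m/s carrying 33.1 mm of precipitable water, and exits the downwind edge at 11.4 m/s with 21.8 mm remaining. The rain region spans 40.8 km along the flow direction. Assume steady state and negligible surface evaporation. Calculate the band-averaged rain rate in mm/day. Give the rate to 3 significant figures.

R ≈ 252 mm/day

Column moisture flux per unit crosswind length is F = V × PW.
Inflow: F_in = 11.1 × 33.1 = 367.41 mm·m/s
Outflow: F_out = 11.4 × 21.8 = 248.52 mm·m/s
Steady-state rate R = (F_in − F_out)/L = (367.41 − 248.52) / 40800 m = 2.914e-03 mm/s.
R = 2.914e-03 × 3600 × 24 = 252 mm/day.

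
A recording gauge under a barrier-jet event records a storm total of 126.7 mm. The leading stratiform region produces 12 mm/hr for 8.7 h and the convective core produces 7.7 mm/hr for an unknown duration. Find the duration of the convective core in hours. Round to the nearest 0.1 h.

Known phases: 12 × 8.7 = 104.4 mm.
Remaining depth = 126.7 − 104.4 = 22.3 mm.
Duration = 22.3 / 7.7 = 2.9 h.

duration ≈ 2.9 h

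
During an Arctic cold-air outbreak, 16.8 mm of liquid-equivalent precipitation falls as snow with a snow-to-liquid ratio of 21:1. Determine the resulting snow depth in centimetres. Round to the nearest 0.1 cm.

snow depth ≈ 35.3 cm

Snow depth = liquid × ratio = 16.8 mm × 21 = 352.8 mm = 35.3 cm.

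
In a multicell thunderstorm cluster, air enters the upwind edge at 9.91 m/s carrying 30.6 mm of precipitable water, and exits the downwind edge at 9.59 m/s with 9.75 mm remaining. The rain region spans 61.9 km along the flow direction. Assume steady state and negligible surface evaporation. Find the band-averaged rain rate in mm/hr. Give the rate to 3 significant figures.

R ≈ 12.2 mm/hr

Column moisture flux per unit crosswind length is F = V × PW.
Inflow: F_in = 9.91 × 30.6 = 303.246 mm·m/s
Outflow: F_out = 9.59 × 9.75 = 93.5025 mm·m/s
Steady-state rate R = (F_in − F_out)/L = (303.246 − 93.5025) / 61900 m = 3.388e-03 mm/s.
R = 3.388e-03 × 3600 = 12.2 mm/hr.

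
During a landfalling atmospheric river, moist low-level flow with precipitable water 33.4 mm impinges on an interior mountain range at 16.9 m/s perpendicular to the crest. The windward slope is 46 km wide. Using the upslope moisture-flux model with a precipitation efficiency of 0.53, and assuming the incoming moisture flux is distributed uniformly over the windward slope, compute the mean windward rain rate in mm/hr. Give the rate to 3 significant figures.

Incoming column moisture flux per unit ridge length: F = V × PW = 16.9 × 33.4 = 564.46 mm·m/s.
Spread over the 46 km slope with efficiency ε = 0.53: R = ε·F/W = 0.53 × 564.46 / 46000 m = 6.504e-03 mm/s.
R = 6.504e-03 × 3600 = 23.4 mm/hr.

R ≈ 23.4 mm/hr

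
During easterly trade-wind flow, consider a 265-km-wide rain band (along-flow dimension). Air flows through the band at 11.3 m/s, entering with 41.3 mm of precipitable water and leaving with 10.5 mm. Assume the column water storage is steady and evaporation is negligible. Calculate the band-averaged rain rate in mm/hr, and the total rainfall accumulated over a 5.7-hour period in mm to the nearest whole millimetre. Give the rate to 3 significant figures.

R ≈ 4.73 mm/hr; total ≈ 27 mm

Column moisture flux per unit crosswind length is F = V × PW.
Inflow: F_in = 11.3 × 41.3 = 466.69 mm·m/s
Outflow: F_out = 11.3 × 10.5 = 118.65 mm·m/s
Steady-state rate R = (F_in − F_out)/L = (466.69 − 118.65) / 265000 m = 1.313e-03 mm/s.
R = 1.313e-03 × 3600 = 4.73 mm/hr.
Over 5.7 h: total = 4.73 × 5.7 = 26.961 ≈ 27 mm.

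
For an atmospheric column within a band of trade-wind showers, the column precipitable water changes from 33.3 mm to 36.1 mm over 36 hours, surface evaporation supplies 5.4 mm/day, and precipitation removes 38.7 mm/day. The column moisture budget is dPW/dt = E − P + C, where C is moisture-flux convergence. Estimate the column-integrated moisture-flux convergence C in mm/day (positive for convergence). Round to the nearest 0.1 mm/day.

C ≈ 35.2 mm/day

dPW/dt = (36.1 − 33.3) mm / (36/24 day) = +1.867 mm/day.
C = dPW/dt − E + P = (+1.867) − 5.4 + 38.7 = 35.2 mm/day.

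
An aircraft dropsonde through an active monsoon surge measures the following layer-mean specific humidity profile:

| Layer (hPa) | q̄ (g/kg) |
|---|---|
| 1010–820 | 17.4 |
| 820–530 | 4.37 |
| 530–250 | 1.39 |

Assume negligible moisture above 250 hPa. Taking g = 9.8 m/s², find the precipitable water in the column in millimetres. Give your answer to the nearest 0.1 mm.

PW ≈ 50.6 mm

Precipitable water is the column-integrated vapour mass per unit area: PW = (1/g) Σ q̄ Δp, with q in kg/kg and Δp in Pa (1 kg/m² of water = 1 mm).
Layer 1010–820 hPa: Δp = 190 hPa = 19000 Pa, q̄ = 0.0174 kg/kg → 0.0174 × 19000 / 9.8 = 33.73 mm
Layer 820–530 hPa: Δp = 290 hPa = 29000 Pa, q̄ = 0.00437 kg/kg → 0.00437 × 29000 / 9.8 = 12.93 mm
Layer 530–250 hPa: Δp = 280 hPa = 28000 Pa, q̄ = 0.00139 kg/kg → 0.00139 × 28000 / 9.8 = 3.97 mm
PW = 33.73 + 12.93 + 3.97 = 50.63 ≈ 50.6 mm.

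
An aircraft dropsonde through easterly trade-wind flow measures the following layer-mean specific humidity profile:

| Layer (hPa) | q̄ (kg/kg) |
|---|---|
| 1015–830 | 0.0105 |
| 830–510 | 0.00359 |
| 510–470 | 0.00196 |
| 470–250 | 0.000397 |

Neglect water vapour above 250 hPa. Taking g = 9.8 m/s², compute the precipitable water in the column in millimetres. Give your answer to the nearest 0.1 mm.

Precipitable water is the column-integrated vapour mass per unit area: PW = (1/g) Σ q̄ Δp, with q in kg/kg and Δp in Pa (1 kg/m² of water = 1 mm).
Layer 1015–830 hPa: Δp = 185 hPa = 18500 Pa, q̄ = 0.0105 kg/kg → 0.0105 × 18500 / 9.8 = 19.82 mm
Layer 830–510 hPa: Δp = 320 hPa = 32000 Pa, q̄ = 0.00359 kg/kg → 0.00359 × 32000 / 9.8 = 11.72 mm
Layer 510–470 hPa: Δp = 40 hPa = 4000 Pa, q̄ = 0.00196 kg/kg → 0.00196 × 4000 / 9.8 = 0.80 mm
Layer 470–250 hPa: Δp = 220 hPa = 22000 Pa, q̄ = 0.000397 kg/kg → 0.000397 × 22000 / 9.8 = 0.89 mm
PW = 19.82 + 11.72 + 0.80 + 0.89 = 33.23 ≈ 33.2 mm.

PW ≈ 33.2 mm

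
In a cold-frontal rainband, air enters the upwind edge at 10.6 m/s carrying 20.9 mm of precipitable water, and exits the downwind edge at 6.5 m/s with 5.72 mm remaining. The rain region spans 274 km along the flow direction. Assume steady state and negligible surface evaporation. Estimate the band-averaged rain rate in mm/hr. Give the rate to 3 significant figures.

R ≈ 2.42 mm/hr

Column moisture flux per unit crosswind length is F = V × PW.
Inflow: F_in = 10.6 × 20.9 = 221.54 mm·m/s
Outflow: F_out = 6.5 × 5.72 = 37.18 mm·m/s
Steady-state rate R = (F_in − F_out)/L = (221.54 − 37.18) / 274000 m = 6.728e-04 mm/s.
R = 6.728e-04 × 3600 = 2.42 mm/hr.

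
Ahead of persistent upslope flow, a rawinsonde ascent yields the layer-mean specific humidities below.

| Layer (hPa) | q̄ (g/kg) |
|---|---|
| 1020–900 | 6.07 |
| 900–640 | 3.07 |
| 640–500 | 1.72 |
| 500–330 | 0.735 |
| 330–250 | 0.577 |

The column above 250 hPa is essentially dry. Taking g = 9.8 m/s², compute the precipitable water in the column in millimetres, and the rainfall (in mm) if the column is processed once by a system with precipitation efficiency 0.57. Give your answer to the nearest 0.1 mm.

Precipitable water is the column-integrated vapour mass per unit area: PW = (1/g) Σ q̄ Δp, with q in kg/kg and Δp in Pa (1 kg/m² of water = 1 mm).
Layer 1020–900 hPa: Δp = 120 hPa = 12000 Pa, q̄ = 0.00607 kg/kg → 0.00607 × 12000 / 9.8 = 7.43 mm
Layer 900–640 hPa: Δp = 260 hPa = 26000 Pa, q̄ = 0.00307 kg/kg → 0.00307 × 26000 / 9.8 = 8.14 mm
Layer 640–500 hPa: Δp = 140 hPa = 14000 Pa, q̄ = 0.00172 kg/kg → 0.00172 × 14000 / 9.8 = 2.46 mm
Layer 500–330 hPa: Δp = 170 hPa = 17000 Pa, q̄ = 0.000735 kg/kg → 0.000735 × 17000 / 9.8 = 1.28 mm
Layer 330–250 hPa: Δp = 80 hPa = 8000 Pa, q̄ = 0.000577 kg/kg → 0.000577 × 8000 / 9.8 = 0.47 mm
PW = 7.43 + 8.14 + 2.46 + 1.28 + 0.47 = 19.78 ≈ 19.8 mm.
Rainfall = ε × PW = 0.57 × 19.8 = 11.3 mm.

PW ≈ 19.8 mm; rainfall ≈ 11.3 mm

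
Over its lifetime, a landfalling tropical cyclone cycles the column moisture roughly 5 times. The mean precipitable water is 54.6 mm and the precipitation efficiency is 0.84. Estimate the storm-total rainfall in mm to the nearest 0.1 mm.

Each cycle deposits ε × PW = 0.84 × 54.6 = 45.864 mm.
Over 5 cycles: 5 × 45.864 = 229.3 mm.

rainfall ≈ 229.3 mm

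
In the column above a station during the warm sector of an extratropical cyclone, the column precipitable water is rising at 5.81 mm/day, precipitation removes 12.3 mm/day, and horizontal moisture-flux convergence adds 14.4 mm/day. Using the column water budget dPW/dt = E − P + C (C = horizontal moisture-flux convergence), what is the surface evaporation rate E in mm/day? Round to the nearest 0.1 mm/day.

E ≈ 3.7 mm/day

dPW/dt = +5.81 mm/day.
E = dPW/dt + P − C = (+5.81) + 12.3 − (14.4) = 3.7 mm/day.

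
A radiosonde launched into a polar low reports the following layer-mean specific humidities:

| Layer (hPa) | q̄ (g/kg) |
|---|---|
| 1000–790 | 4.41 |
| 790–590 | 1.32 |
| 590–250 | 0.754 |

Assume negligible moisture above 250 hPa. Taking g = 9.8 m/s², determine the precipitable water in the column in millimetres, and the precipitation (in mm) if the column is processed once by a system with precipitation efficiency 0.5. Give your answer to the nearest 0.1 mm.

Precipitable water is the column-integrated vapour mass per unit area: PW = (1/g) Σ q̄ Δp, with q in kg/kg and Δp in Pa (1 kg/m² of water = 1 mm).
Layer 1000–790 hPa: Δp = 210 hPa = 21000 Pa, q̄ = 0.00441 kg/kg → 0.00441 × 21000 / 9.8 = 9.45 mm
Layer 790–590 hPa: Δp = 200 hPa = 20000 Pa, q̄ = 0.00132 kg/kg → 0.00132 × 20000 / 9.8 = 2.69 mm
Layer 590–250 hPa: Δp = 340 hPa = 34000 Pa, q̄ = 0.000754 kg/kg → 0.000754 × 34000 / 9.8 = 2.62 mm
PW = 9.45 + 2.69 + 2.62 = 14.76 ≈ 14.8 mm.
Precipitation = ε × PW = 0.5 × 14.8 = 7.4 mm.

PW ≈ 14.8 mm; precipitation ≈ 7.4 mm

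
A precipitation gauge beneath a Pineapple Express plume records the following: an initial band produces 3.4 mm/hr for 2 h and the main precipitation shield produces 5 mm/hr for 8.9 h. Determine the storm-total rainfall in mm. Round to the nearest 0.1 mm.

total ≈ 51.3 mm

Total = Σ Rᵢ Δtᵢ = 3.4 × 2 + 5 × 8.9
      = 6.8 + 44.5 = 51.3 mm.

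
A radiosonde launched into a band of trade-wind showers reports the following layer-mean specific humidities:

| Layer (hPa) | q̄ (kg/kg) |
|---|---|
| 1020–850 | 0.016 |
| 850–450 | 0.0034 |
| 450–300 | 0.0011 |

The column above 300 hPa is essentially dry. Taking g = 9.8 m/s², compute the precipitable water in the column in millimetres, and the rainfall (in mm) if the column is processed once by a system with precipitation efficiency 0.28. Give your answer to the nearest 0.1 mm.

Precipitable water is the column-integrated vapour mass per unit area: PW = (1/g) Σ q̄ Δp, with q in kg/kg and Δp in Pa (1 kg/m² of water = 1 mm).
Layer 1020–850 hPa: Δp = 170 hPa = 17000 Pa, q̄ = 0.016 kg/kg → 0.016 × 17000 / 9.8 = 27.76 mm
Layer 850–450 hPa: Δp = 400 hPa = 40000 Pa, q̄ = 0.0034 kg/kg → 0.0034 × 40000 / 9.8 = 13.88 mm
Layer 450–300 hPa: Δp = 150 hPa = 15000 Pa, q̄ = 0.0011 kg/kg → 0.0011 × 15000 / 9.8 = 1.68 mm
PW = 27.76 + 13.88 + 1.68 = 43.32 ≈ 43.3 mm.
Rainfall = ε × PW = 0.28 × 43.3 = 12.1 mm.

PW ≈ 43.3 mm; rainfall ≈ 12.1 mm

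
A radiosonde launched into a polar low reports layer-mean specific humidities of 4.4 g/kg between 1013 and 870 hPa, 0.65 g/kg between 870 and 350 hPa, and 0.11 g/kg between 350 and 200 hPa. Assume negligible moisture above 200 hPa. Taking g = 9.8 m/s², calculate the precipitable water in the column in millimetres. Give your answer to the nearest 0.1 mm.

Precipitable water is the column-integrated vapour mass per unit area: PW = (1/g) Σ q̄ Δp, with q in kg/kg and Δp in Pa (1 kg/m² of water = 1 mm).
Layer 1013–870 hPa: Δp = 143 hPa = 14300 Pa, q̄ = 0.0044 kg/kg → 0.0044 × 14300 / 9.8 = 6.42 mm
Layer 870–350 hPa: Δp = 520 hPa = 52000 Pa, q̄ = 0.00065 kg/kg → 0.00065 × 52000 / 9.8 = 3.45 mm
Layer 350–200 hPa: Δp = 150 hPa = 15000 Pa, q̄ = 0.00011 kg/kg → 0.00011 × 15000 / 9.8 = 0.17 mm
PW = 6.42 + 3.45 + 0.17 = 10.04 ≈ 10.0 mm.

PW ≈ 10.0 mm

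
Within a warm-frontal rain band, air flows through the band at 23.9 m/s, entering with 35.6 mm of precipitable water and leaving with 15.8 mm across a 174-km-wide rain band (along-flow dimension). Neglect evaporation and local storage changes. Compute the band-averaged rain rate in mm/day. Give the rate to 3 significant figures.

R ≈ 235 mm/day

Column moisture flux per unit crosswind length is F = V × PW.
Inflow: F_in = 23.9 × 35.6 = 850.84 mm·m/s
Outflow: F_out = 23.9 × 15.8 = 377.62 mm·m/s
Steady-state rate R = (F_in − F_out)/L = (850.84 − 377.62) / 174000 m = 2.720e-03 mm/s.
R = 2.720e-03 × 3600 × 24 = 235 mm/day.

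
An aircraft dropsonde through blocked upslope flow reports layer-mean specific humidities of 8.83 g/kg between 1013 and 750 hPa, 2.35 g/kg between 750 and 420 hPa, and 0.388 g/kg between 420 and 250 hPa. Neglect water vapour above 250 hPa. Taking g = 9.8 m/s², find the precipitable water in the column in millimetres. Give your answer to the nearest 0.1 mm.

Precipitable water is the column-integrated vapour mass per unit area: PW = (1/g) Σ q̄ Δp, with q in kg/kg and Δp in Pa (1 kg/m² of water = 1 mm).
Layer 1013–750 hPa: Δp = 263 hPa = 26300 Pa, q̄ = 0.00883 kg/kg → 0.00883 × 26300 / 9.8 = 23.70 mm
Layer 750–420 hPa: Δp = 330 hPa = 33000 Pa, q̄ = 0.00235 kg/kg → 0.00235 × 33000 / 9.8 = 7.91 mm
Layer 420–250 hPa: Δp = 170 hPa = 17000 Pa, q̄ = 0.000388 kg/kg → 0.000388 × 17000 / 9.8 = 0.67 mm
PW = 23.70 + 7.91 + 0.67 = 32.28 ≈ 32.3 mm.

PW ≈ 32.3 mm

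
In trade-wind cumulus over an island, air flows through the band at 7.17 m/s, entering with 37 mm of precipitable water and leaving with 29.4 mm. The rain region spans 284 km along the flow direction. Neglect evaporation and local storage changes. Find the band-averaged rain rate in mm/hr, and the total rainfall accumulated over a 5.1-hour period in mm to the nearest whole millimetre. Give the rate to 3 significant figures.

R ≈ 0.691 mm/hr; total ≈ 4 mm

Column moisture flux per unit crosswind length is F = V × PW.
Inflow: F_in = 7.17 × 37 = 265.29 mm·m/s
Outflow: F_out = 7.17 × 29.4 = 210.798 mm·m/s
Steady-state rate R = (F_in − F_out)/L = (265.29 − 210.798) / 284000 m = 1.919e-04 mm/s.
R = 1.919e-04 × 3600 = 0.691 mm/hr.
Over 5.1 h: total = 0.691 × 5.1 = 3.5241 ≈ 4 mm.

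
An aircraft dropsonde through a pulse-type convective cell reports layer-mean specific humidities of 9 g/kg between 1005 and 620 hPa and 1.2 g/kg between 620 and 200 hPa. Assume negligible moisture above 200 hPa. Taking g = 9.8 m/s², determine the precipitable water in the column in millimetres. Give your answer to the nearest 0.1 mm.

PW ≈ 40.5 mm

Precipitable water is the column-integrated vapour mass per unit area: PW = (1/g) Σ q̄ Δp, with q in kg/kg and Δp in Pa (1 kg/m² of water = 1 mm).
Layer 1005–620 hPa: Δp = 385 hPa = 38500 Pa, q̄ = 0.009 kg/kg → 0.009 × 38500 / 9.8 = 35.36 mm
Layer 620–200 hPa: Δp = 420 hPa = 42000 Pa, q̄ = 0.0012 kg/kg → 0.0012 × 42000 / 9.8 = 5.14 mm
PW = 35.36 + 5.14 = 40.50 ≈ 40.5 mm.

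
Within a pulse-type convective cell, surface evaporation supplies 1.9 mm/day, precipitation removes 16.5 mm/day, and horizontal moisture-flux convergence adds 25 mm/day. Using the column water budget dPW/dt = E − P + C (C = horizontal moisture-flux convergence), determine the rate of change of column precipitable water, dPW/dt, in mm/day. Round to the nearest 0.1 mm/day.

dPW/dt ≈ 10.4 mm/day

dPW/dt = E − P + C = 1.9 − 16.5 + (25) = 10.4 mm/day.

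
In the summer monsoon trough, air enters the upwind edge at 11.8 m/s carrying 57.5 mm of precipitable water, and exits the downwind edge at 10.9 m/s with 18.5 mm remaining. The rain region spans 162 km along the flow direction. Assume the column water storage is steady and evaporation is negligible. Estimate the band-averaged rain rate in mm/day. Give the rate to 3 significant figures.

Column moisture flux per unit crosswind length is F = V × PW.
Inflow: F_in = 11.8 × 57.5 = 678.5 mm·m/s
Outflow: F_out = 10.9 × 18.5 = 201.65 mm·m/s
Steady-state rate R = (F_in − F_out)/L = (678.5 − 201.65) / 162000 m = 2.944e-03 mm/s.
R = 2.944e-03 × 3600 × 24 = 254 mm/day.

R ≈ 254 mm/day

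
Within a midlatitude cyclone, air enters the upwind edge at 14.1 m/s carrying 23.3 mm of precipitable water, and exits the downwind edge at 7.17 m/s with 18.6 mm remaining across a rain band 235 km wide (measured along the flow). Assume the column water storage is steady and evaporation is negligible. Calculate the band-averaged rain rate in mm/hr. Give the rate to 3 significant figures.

R ≈ 2.99 mm/hr

Column moisture flux per unit crosswind length is F = V × PW.
Inflow: F_in = 14.1 × 23.3 = 328.53 mm·m/s
Outflow: F_out = 7.17 × 18.6 = 133.362 mm·m/s
Steady-state rate R = (F_in − F_out)/L = (328.53 − 133.362) / 235000 m = 8.305e-04 mm/s.
R = 8.305e-04 × 3600 = 2.99 mm/hr.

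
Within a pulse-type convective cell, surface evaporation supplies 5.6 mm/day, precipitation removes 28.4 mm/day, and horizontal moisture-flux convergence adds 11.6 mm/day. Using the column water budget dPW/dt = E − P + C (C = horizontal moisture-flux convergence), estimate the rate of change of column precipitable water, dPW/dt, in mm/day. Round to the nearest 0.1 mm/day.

dPW/dt ≈ -11.2 mm/day

dPW/dt = E − P + C = 5.6 − 28.4 + (11.6) = -11.2 mm/day.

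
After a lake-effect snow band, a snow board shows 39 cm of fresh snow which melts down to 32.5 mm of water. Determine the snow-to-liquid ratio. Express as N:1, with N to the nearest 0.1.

Ratio = snow depth / SWE = 390 mm / 32.5 mm = 12.0, i.e. 12.0:1.

ratio ≈ 12.0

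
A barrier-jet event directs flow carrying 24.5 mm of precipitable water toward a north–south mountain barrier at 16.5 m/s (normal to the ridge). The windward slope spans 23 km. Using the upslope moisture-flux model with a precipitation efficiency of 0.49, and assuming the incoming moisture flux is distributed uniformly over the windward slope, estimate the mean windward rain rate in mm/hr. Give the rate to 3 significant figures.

Incoming column moisture flux per unit ridge length: F = V × PW = 16.5 × 24.5 = 404.25 mm·m/s.
Spread over the 23 km slope with efficiency ε = 0.49: R = ε·F/W = 0.49 × 404.25 / 23000 m = 8.612e-03 mm/s.
R = 8.612e-03 × 3600 = 31.0 mm/hr.

R ≈ 31.0 mm/hr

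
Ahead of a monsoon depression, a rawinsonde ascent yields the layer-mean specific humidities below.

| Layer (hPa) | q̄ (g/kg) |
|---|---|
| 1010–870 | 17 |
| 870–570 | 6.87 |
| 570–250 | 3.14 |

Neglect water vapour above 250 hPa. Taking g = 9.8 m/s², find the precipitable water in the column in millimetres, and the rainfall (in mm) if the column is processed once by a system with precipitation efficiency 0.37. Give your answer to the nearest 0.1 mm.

PW ≈ 55.6 mm; rainfall ≈ 20.6 mm

Precipitable water is the column-integrated vapour mass per unit area: PW = (1/g) Σ q̄ Δp, with q in kg/kg and Δp in Pa (1 kg/m² of water = 1 mm).
Layer 1010–870 hPa: Δp = 140 hPa = 14000 Pa, q̄ = 0.017 kg/kg → 0.017 × 14000 / 9.8 = 24.29 mm
Layer 870–570 hPa: Δp = 300 hPa = 30000 Pa, q̄ = 0.00687 kg/kg → 0.00687 × 30000 / 9.8 = 21.03 mm
Layer 570–250 hPa: Δp = 320 hPa = 32000 Pa, q̄ = 0.00314 kg/kg → 0.00314 × 32000 / 9.8 = 10.25 mm
PW = 24.29 + 21.03 + 10.25 = 55.57 ≈ 55.6 mm.
Rainfall = ε × PW = 0.37 × 55.6 = 20.6 mm.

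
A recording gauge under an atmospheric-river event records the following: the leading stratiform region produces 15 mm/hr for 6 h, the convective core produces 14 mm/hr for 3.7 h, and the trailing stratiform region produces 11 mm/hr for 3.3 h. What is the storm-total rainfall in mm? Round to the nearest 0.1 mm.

total ≈ 178.1 mm

Total = Σ Rᵢ Δtᵢ = 15 × 6 + 14 × 3.7 + 11 × 3.3
      = 90 + 51.8 + 36.3 = 178.1 mm.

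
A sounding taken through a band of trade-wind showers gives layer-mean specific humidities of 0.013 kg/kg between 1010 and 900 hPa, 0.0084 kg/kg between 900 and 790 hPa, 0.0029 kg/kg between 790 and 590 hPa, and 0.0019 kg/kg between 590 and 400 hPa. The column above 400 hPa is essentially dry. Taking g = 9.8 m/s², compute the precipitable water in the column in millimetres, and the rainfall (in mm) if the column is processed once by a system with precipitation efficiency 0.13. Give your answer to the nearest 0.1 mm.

Precipitable water is the column-integrated vapour mass per unit area: PW = (1/g) Σ q̄ Δp, with q in kg/kg and Δp in Pa (1 kg/m² of water = 1 mm).
Layer 1010–900 hPa: Δp = 110 hPa = 11000 Pa, q̄ = 0.013 kg/kg → 0.013 × 11000 / 9.8 = 14.59 mm
Layer 900–790 hPa: Δp = 110 hPa = 11000 Pa, q̄ = 0.0084 kg/kg → 0.0084 × 11000 / 9.8 = 9.43 mm
Layer 790–590 hPa: Δp = 200 hPa = 20000 Pa, q̄ = 0.0029 kg/kg → 0.0029 × 20000 / 9.8 = 5.92 mm
Layer 590–400 hPa: Δp = 190 hPa = 19000 Pa, q̄ = 0.0019 kg/kg → 0.0019 × 19000 / 9.8 = 3.68 mm
PW = 14.59 + 9.43 + 5.92 + 3.68 = 33.62 ≈ 33.6 mm.
Rainfall = ε × PW = 0.13 × 33.6 = 4.4 mm.

PW ≈ 33.6 mm; rainfall ≈ 4.4 mm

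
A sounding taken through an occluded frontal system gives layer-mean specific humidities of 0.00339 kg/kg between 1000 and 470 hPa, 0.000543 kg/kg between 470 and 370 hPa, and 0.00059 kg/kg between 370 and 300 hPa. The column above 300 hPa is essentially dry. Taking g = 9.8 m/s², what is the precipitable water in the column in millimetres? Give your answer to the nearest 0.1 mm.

Precipitable water is the column-integrated vapour mass per unit area: PW = (1/g) Σ q̄ Δp, with q in kg/kg and Δp in Pa (1 kg/m² of water = 1 mm).
Layer 1000–470 hPa: Δp = 530 hPa = 53000 Pa, q̄ = 0.00339 kg/kg → 0.00339 × 53000 / 9.8 = 18.33 mm
Layer 470–370 hPa: Δp = 100 hPa = 10000 Pa, q̄ = 0.000543 kg/kg → 0.000543 × 10000 / 9.8 = 0.55 mm
Layer 370–300 hPa: Δp = 70 hPa = 7000 Pa, q̄ = 0.00059 kg/kg → 0.00059 × 7000 / 9.8 = 0.42 mm
PW = 18.33 + 0.55 + 0.42 = 19.30 ≈ 19.3 mm.

PW ≈ 19.3 mm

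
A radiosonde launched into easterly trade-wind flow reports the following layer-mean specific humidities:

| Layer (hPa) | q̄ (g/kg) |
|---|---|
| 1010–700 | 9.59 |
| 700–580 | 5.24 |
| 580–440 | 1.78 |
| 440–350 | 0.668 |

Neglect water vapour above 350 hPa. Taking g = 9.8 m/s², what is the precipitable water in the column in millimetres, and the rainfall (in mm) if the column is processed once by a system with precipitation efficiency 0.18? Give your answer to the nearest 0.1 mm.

PW ≈ 39.9 mm; rainfall ≈ 7.2 mm

Precipitable water is the column-integrated vapour mass per unit area: PW = (1/g) Σ q̄ Δp, with q in kg/kg and Δp in Pa (1 kg/m² of water = 1 mm).
Layer 1010–700 hPa: Δp = 310 hPa = 31000 Pa, q̄ = 0.00959 kg/kg → 0.00959 × 31000 / 9.8 = 30.34 mm
Layer 700–580 hPa: Δp = 120 hPa = 12000 Pa, q̄ = 0.00524 kg/kg → 0.00524 × 12000 / 9.8 = 6.42 mm
Layer 580–440 hPa: Δp = 140 hPa = 14000 Pa, q̄ = 0.00178 kg/kg → 0.00178 × 14000 / 9.8 = 2.54 mm
Layer 440–350 hPa: Δp = 90 hPa = 9000 Pa, q̄ = 0.000668 kg/kg → 0.000668 × 9000 / 9.8 = 0.61 mm
PW = 30.34 + 6.42 + 2.54 + 0.61 = 39.91 ≈ 39.9 mm.
Rainfall = ε × PW = 0.18 × 39.9 = 7.2 mm.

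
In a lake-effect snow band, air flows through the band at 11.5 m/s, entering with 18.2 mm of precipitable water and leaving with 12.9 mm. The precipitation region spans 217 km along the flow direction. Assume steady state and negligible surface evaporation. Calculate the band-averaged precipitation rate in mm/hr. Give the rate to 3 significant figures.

R ≈ 1.01 mm/hr

Column moisture flux per unit crosswind length is F = V × PW.
Inflow: F_in = 11.5 × 18.2 = 209.3 mm·m/s
Outflow: F_out = 11.5 × 12.9 = 148.35 mm·m/s
Steady-state rate R = (F_in − F_out)/L = (209.3 − 148.35) / 217000 m = 2.809e-04 mm/s.
R = 2.809e-04 × 3600 = 1.01 mm/hr.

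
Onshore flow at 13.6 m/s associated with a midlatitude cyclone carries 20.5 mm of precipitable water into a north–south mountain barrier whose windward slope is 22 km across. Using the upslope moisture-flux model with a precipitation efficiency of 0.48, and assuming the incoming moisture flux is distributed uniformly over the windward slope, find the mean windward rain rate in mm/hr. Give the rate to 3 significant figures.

Incoming column moisture flux per unit ridge length: F = V × PW = 13.6 × 20.5 = 278.8 mm·m/s.
Spread over the 22 km slope with efficiency ε = 0.48: R = ε·F/W = 0.48 × 278.8 / 22000 m = 6.083e-03 mm/s.
R = 6.083e-03 × 3600 = 21.9 mm/hr.

R ≈ 21.9 mm/hr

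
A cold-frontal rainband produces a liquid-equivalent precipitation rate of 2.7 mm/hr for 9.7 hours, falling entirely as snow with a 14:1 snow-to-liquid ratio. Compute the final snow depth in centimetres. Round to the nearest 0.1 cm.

snow depth ≈ 36.7 cm

Liquid-equivalent depth = 2.7 × 9.7 = 26.19 mm.
Snow depth = 26.19 mm × 14 = 366.66 mm = 36.7 cm.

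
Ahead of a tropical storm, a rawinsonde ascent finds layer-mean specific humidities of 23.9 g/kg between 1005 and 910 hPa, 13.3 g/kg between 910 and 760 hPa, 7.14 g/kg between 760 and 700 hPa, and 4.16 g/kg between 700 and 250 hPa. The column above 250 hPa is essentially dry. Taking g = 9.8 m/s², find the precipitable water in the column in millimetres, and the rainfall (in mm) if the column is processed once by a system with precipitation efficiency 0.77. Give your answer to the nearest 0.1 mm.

PW ≈ 67.0 mm; rainfall ≈ 51.6 mm

Precipitable water is the column-integrated vapour mass per unit area: PW = (1/g) Σ q̄ Δp, with q in kg/kg and Δp in Pa (1 kg/m² of water = 1 mm).
Layer 1005–910 hPa: Δp = 95 hPa = 9500 Pa, q̄ = 0.0239 kg/kg → 0.0239 × 9500 / 9.8 = 23.17 mm
Layer 910–760 hPa: Δp = 150 hPa = 15000 Pa, q̄ = 0.0133 kg/kg → 0.0133 × 15000 / 9.8 = 20.36 mm
Layer 760–700 hPa: Δp = 60 hPa = 6000 Pa, q̄ = 0.00714 kg/kg → 0.00714 × 6000 / 9.8 = 4.37 mm
Layer 700–250 hPa: Δp = 450 hPa = 45000 Pa, q̄ = 0.00416 kg/kg → 0.00416 × 45000 / 9.8 = 19.10 mm
PW = 23.17 + 20.36 + 4.37 + 19.10 = 67.00 ≈ 67.0 mm.
Rainfall = ε × PW = 0.77 × 67.0 = 51.6 mm.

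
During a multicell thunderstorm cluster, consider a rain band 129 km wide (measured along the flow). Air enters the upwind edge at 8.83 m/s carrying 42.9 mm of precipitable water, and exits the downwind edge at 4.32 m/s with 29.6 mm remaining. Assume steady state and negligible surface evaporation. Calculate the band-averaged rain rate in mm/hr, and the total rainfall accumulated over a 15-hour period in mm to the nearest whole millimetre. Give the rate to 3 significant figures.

R ≈ 7.00 mm/hr; total ≈ 105 mm

Column moisture flux per unit crosswind length is F = V × PW.
Inflow: F_in = 8.83 × 42.9 = 378.807 mm·m/s
Outflow: F_out = 4.32 × 29.6 = 127.872 mm·m/s
Steady-state rate R = (F_in − F_out)/L = (378.807 − 127.872) / 129000 m = 1.945e-03 mm/s.
R = 1.945e-03 × 3600 = 7.00 mm/hr.
Over 15 h: total = 7.00 × 15 = 105 mm.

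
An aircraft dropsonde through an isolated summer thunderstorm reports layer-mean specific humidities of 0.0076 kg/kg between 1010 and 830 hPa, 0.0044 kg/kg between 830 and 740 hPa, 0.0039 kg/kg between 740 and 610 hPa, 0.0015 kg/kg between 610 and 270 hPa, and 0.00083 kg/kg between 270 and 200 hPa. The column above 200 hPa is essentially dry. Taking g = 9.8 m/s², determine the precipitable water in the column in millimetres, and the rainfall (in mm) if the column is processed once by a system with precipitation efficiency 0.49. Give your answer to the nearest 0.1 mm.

PW ≈ 29.0 mm; rainfall ≈ 14.2 mm

Precipitable water is the column-integrated vapour mass per unit area: PW = (1/g) Σ q̄ Δp, with q in kg/kg and Δp in Pa (1 kg/m² of water = 1 mm).
Layer 1010–830 hPa: Δp = 180 hPa = 18000 Pa, q̄ = 0.0076 kg/kg → 0.0076 × 18000 / 9.8 = 13.96 mm
Layer 830–740 hPa: Δp = 90 hPa = 9000 Pa, q̄ = 0.0044 kg/kg → 0.0044 × 9000 / 9.8 = 4.04 mm
Layer 740–610 hPa: Δp = 130 hPa = 13000 Pa, q̄ = 0.0039 kg/kg → 0.0039 × 13000 / 9.8 = 5.17 mm
Layer 610–270 hPa: Δp = 340 hPa = 34000 Pa, q̄ = 0.0015 kg/kg → 0.0015 × 34000 / 9.8 = 5.20 mm
Layer 270–200 hPa: Δp = 70 hPa = 7000 Pa, q̄ = 0.00083 kg/kg → 0.00083 × 7000 / 9.8 = 0.59 mm
PW = 13.96 + 4.04 + 5.17 + 5.20 + 0.59 = 28.96 ≈ 29.0 mm.
Rainfall = ε × PW = 0.49 × 29.0 = 14.2 mm.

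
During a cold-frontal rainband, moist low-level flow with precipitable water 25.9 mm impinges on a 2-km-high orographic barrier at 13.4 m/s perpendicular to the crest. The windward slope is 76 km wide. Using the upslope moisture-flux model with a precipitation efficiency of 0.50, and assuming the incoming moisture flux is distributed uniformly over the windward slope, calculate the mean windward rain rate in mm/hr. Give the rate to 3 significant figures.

R ≈ 8.22 mm/hr

Incoming column moisture flux per unit ridge length: F = V × PW = 13.4 × 25.9 = 347.06 mm·m/s.
Spread over the 76 km slope with efficiency ε = 0.50: R = ε·F/W = 0.50 × 347.06 / 76000 m = 2.283e-03 mm/s.
R = 2.283e-03 × 3600 = 8.22 mm/hr.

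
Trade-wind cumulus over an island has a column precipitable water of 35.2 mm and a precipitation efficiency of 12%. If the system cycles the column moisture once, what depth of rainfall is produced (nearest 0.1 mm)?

Rainfall = ε × PW = 0.12 × 35.2 = 4.2 mm.

rainfall ≈ 4.2 mm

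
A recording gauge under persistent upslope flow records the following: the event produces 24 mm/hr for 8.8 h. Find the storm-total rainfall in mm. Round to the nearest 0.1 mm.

Total = Σ Rᵢ Δtᵢ = 24 × 8.8
      = 211.2 = 211.2 mm.

total ≈ 211.2 mm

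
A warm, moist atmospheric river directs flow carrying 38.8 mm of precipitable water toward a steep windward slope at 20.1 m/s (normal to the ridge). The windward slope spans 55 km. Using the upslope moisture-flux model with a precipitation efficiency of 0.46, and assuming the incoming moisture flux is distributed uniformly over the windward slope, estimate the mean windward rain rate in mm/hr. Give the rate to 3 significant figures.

R ≈ 23.5 mm/hr

Incoming column moisture flux per unit ridge length: F = V × PW = 20.1 × 38.8 = 779.88 mm·m/s.
Spread over the 55 km slope with efficiency ε = 0.46: R = ε·F/W = 0.46 × 779.88 / 55000 m = 6.523e-03 mm/s.
R = 6.523e-03 × 3600 = 23.5 mm/hr.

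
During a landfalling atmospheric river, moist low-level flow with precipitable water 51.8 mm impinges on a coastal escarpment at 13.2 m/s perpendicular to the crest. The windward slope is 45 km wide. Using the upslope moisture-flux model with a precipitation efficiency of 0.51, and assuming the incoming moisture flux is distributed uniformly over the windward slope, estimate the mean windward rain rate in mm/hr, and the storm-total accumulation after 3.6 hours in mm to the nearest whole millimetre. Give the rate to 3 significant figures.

Incoming column moisture flux per unit ridge length: F = V × PW = 13.2 × 51.8 = 683.76 mm·m/s.
Spread over the 45 km slope with efficiency ε = 0.51: R = ε·F/W = 0.51 × 683.76 / 45000 m = 7.749e-03 mm/s.
R = 7.749e-03 × 3600 = 27.9 mm/hr.
Over 3.6 h: total = 27.9 × 3.6 = 100.44 ≈ 100 mm.

R ≈ 27.9 mm/hr; total ≈ 100 mm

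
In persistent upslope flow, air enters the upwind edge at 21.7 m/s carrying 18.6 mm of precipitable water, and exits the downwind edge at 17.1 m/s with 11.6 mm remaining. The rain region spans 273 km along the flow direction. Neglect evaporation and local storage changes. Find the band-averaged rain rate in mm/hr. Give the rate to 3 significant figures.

Column moisture flux per unit crosswind length is F = V × PW.
Inflow: F_in = 21.7 × 18.6 = 403.62 mm·m/s
Outflow: F_out = 17.1 × 11.6 = 198.36 mm·m/s
Steady-state rate R = (F_in − F_out)/L = (403.62 − 198.36) / 273000 m = 7.519e-04 mm/s.
R = 7.519e-04 × 3600 = 2.71 mm/hr.

R ≈ 2.71 mm/hr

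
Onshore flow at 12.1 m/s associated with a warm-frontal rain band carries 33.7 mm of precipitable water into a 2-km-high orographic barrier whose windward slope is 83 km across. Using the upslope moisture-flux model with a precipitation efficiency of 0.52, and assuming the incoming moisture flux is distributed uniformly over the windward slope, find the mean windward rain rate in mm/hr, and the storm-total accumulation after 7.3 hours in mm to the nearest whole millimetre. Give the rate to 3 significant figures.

R ≈ 9.20 mm/hr; total ≈ 67 mm

Incoming column moisture flux per unit ridge length: F = V × PW = 12.1 × 33.7 = 407.77 mm·m/s.
Spread over the 83 km slope with efficiency ε = 0.52: R = ε·F/W = 0.52 × 407.77 / 83000 m = 2.555e-03 mm/s.
R = 2.555e-03 × 3600 = 9.20 mm/hr.
Over 7.3 h: total = 9.20 × 7.3 = 67.16 ≈ 67 mm.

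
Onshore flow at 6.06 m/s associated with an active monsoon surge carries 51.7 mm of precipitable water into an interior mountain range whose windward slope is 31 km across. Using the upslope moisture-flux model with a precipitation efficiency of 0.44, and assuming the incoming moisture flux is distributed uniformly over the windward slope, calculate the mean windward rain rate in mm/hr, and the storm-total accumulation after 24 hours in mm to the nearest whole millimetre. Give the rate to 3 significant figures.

Incoming column moisture flux per unit ridge length: F = V × PW = 6.06 × 51.7 = 313.302 mm·m/s.
Spread over the 31 km slope with efficiency ε = 0.44: R = ε·F/W = 0.44 × 313.302 / 31000 m = 4.447e-03 mm/s.
R = 4.447e-03 × 3600 = 16.0 mm/hr.
Over 24 h: total = 16.0 × 24 = 384 mm.

R ≈ 16.0 mm/hr; total ≈ 384 mm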